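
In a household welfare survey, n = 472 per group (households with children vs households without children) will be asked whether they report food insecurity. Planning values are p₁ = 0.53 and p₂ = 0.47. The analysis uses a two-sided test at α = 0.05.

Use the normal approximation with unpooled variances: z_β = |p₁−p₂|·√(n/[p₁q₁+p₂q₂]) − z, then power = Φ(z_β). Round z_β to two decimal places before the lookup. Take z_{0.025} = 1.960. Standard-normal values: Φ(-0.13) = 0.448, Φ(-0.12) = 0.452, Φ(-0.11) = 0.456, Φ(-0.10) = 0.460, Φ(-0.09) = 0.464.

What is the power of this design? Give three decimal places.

z_β = |p₁−p₂|·√(n/[p₁q₁+p₂q₂]) − z_{α/2}
    = 0.06 · √(472/0.4982) − 1.960
    = 0.06 · 30.7800 − 1.960
    = 1.8468 − 1.960 = -0.1132 → -0.11
Power = Φ(-0.11) = 0.456.

Power ≈ 0.456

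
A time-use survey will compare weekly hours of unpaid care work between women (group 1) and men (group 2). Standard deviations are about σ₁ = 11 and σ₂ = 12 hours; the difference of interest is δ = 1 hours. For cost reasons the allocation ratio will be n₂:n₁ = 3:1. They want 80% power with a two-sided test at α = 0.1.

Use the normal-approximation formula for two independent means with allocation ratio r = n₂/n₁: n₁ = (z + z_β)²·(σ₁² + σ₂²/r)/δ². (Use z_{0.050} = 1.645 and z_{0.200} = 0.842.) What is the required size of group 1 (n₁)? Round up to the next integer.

n₁ = (z_{α/2} + z_β)² · (σ₁² + σ₂²/r) / δ²
   = (1.645 + 0.842)² · (11² + 12²/3) / 1²
   = 6.1852 · (121 + 48) / 1
   = 6.1852 · 169 / 1
   = 1045.29
Round up → n₁ = 1046; n₂ = r·n₁ = 3 × 1046 = 3138.

n₁ = 1046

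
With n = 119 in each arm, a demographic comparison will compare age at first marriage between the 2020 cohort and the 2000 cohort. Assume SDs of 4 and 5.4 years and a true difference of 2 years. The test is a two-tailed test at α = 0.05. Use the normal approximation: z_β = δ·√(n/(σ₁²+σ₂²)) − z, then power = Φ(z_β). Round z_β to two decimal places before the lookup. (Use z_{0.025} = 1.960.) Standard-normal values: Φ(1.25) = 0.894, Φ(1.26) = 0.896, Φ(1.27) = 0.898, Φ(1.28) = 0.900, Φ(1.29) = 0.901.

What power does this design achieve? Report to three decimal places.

Power ≈ 0.901

z_β = δ·√(n/(σ₁²+σ₂²)) − z_{α/2}
    = 2 · √(119/45.16) − 1.960
    = 2 · 1.62329 − 1.960
    = 3.2466 − 1.960 = 1.2866 → 1.29
Power = Φ(1.29) = 0.901.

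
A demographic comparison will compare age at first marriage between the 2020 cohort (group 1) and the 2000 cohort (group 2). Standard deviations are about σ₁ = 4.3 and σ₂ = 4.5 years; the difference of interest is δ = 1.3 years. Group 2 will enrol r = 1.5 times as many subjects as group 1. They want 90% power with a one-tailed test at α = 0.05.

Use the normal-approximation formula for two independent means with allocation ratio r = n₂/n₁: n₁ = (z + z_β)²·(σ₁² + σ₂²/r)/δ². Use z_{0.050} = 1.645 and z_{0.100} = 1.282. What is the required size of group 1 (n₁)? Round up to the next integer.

n₁ = 163

n₁ = (z_α + z_β)² · (σ₁² + σ₂²/r) / δ²
   = (1.645 + 1.282)² · (4.3² + 4.5²/1.5) / 1.3²
   = 8.5673 · (18.49 + 13.5) / 1.69
   = 8.5673 · 31.99 / 1.69
   = 162.17
Round up → n₁ = 163; n₂ = r·n₁ = 1.5 × 163 = 245.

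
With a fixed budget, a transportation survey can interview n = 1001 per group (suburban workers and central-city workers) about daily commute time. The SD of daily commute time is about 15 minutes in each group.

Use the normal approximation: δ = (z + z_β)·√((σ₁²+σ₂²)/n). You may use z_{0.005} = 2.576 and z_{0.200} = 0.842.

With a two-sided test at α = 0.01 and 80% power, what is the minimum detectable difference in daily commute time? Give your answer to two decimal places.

Minimum detectable difference ≈ 2.29 minutes

δ = (z_{α/2} + z_β) · √((σ₁²+σ₂²)/n)
  = (2.576 + 0.842) · √(450/1001)
  = 3.418 · √0.44955
  = 3.418 · 0.6705
  = 2.2917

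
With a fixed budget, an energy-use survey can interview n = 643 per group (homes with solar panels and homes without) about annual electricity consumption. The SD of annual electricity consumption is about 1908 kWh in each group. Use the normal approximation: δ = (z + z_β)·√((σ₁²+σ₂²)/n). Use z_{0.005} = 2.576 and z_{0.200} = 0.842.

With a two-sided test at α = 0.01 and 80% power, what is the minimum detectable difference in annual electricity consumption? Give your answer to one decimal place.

δ = (z_{α/2} + z_β) · √((σ₁²+σ₂²)/n)
  = (2.576 + 0.842) · √(7280928/643)
  = 3.418 · √11323.4
  = 3.418 · 106.4113
  = 363.7139

Minimum detectable difference ≈ 363.7 kWh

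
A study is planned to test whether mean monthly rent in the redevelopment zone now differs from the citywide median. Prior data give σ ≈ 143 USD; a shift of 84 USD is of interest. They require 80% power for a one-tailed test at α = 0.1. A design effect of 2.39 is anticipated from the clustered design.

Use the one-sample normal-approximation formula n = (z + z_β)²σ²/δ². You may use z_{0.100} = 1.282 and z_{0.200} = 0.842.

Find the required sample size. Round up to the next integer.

n = (z_α + z_β)² · σ² / δ²
  = (1.282 + 0.842)² · 143² / 84²
  = 4.5114 · 20449 / 7056
  = 13.07
Design effect: 2.39 × 13.07 = 31.25.
Round up → n = 32.

n = 32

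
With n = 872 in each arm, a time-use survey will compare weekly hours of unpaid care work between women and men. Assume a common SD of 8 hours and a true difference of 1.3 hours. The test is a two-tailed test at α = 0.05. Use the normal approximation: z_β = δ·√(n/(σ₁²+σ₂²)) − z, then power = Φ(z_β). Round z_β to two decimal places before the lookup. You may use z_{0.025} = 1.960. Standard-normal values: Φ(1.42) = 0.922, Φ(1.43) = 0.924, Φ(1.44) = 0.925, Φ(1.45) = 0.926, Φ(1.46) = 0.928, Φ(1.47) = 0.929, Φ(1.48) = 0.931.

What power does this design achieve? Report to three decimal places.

Power ≈ 0.924

z_β = δ·√(n/(σ₁²+σ₂²)) − z_{α/2}
    = 1.3 · √(872/128) − 1.960
    = 1.3 · 2.61008 − 1.960
    = 3.3931 − 1.960 = 1.4331 → 1.43
Power = Φ(1.43) = 0.924.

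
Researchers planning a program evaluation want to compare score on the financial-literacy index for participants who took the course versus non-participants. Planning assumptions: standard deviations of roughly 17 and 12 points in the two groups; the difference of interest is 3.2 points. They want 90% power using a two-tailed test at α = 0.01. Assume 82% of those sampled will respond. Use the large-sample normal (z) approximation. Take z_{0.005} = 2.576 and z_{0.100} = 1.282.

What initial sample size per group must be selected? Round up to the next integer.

n = (z_{α/2} + z_β)² · (σ₁² + σ₂²) / δ²
  = (2.576 + 1.282)² · (17² + 12² = 433) / 3.2²
  = 14.8842 · 433 / 10.24
  = 629.38
Adjust for 82% response: 629.38 / 0.82 = 767.54.
Round up → n = 768 per group.

n = 768 per group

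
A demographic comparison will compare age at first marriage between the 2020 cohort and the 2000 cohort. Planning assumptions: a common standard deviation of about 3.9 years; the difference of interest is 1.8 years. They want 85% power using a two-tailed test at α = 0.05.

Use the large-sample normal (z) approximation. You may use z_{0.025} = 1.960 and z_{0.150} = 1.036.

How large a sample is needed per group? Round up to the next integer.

n = 85 per group

n = (z_{α/2} + z_β)² · (σ₁² + σ₂²) / δ²
  = (1.960 + 1.036)² · (2·3.9² = 30.42) / 1.8²
  = 8.9760 · 30.42 / 3.24
  = 84.27
Round up → n = 85 per group.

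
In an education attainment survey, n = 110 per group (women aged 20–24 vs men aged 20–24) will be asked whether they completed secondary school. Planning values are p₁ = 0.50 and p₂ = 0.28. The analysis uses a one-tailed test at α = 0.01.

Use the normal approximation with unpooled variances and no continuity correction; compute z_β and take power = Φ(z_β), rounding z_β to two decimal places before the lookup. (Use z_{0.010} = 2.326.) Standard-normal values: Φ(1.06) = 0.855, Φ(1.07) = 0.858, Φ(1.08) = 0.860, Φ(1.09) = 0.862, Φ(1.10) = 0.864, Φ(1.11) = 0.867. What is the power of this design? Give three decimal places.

z_β = |p₁−p₂|·√(n/[p₁q₁+p₂q₂]) − z_α
    = 0.22 · √(110/0.4516) − 2.326
    = 0.22 · 15.6070 − 2.326
    = 3.4335 − 2.326 = 1.1075 → 1.11
Power = Φ(1.11) = 0.867.

Power ≈ 0.867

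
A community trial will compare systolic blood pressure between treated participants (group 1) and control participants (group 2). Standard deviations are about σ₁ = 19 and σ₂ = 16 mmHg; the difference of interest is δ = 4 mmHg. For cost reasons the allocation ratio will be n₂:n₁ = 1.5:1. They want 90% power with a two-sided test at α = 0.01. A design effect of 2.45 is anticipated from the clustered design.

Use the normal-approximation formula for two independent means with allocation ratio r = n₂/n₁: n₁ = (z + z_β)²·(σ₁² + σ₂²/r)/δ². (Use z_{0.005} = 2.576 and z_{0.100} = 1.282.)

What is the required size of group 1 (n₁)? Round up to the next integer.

n₁ = 1212

n₁ = (z_{α/2} + z_β)² · (σ₁² + σ₂²/r) / δ²
   = (2.576 + 1.282)² · (19² + 16²/1.5) / 4²
   = 14.8842 · (361 + 170.6667) / 16
   = 14.8842 · 531.6667 / 16
   = 494.59
Design effect: 2.45 × 494.59 = 1211.74.
Round up → n₁ = 1212; n₂ = r·n₁ = 1.5 × 1212 = 1818.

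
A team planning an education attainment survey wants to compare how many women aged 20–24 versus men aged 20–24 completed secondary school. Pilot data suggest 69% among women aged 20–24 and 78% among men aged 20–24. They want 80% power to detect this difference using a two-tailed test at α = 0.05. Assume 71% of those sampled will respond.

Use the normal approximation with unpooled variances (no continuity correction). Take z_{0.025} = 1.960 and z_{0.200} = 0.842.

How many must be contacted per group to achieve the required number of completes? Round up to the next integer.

n = (z_{α/2} + z_β)² · [p₁(1−p₁) + p₂(1−p₂)] / (p₁ − p₂)²
  = (1.960 + 0.842)² · (0.69·0.31 + 0.78·0.22) / (-0.09)²
  = (2.802)² · (0.2139 + 0.1716) / 0.0081
  = 7.8512 · 0.3855 / 0.0081
  = 373.66
Adjust for 71% response: 373.66 / 0.71 = 526.28.
Round up → n = 527 per group.

n = 527 per group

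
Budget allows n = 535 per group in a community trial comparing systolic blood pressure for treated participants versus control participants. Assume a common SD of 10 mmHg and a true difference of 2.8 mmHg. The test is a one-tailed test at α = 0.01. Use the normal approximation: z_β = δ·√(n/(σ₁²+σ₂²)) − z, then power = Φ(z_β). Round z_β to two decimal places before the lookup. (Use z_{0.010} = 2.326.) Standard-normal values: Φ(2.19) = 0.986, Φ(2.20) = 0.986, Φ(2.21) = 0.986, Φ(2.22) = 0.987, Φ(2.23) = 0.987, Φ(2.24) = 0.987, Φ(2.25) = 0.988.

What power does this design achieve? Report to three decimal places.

z_β = δ·√(n/(σ₁²+σ₂²)) − z_α
    = 2.8 · √(535/200) − 2.326
    = 2.8 · 1.63554 − 2.326
    = 4.5795 − 2.326 = 2.2535 → 2.25
Power = Φ(2.25) = 0.988.

Power ≈ 0.988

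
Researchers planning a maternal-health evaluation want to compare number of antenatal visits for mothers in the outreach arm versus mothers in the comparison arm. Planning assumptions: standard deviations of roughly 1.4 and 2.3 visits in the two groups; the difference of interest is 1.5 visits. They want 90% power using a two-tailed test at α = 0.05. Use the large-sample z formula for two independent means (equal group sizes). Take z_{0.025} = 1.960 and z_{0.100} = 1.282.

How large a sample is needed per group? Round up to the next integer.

n = (z_{α/2} + z_β)² · (σ₁² + σ₂²) / δ²
  = (1.960 + 1.282)² · (1.4² + 2.3² = 7.25) / 1.5²
  = 10.5106 · 7.25 / 2.25
  = 33.87
Round up → n = 34 per group.

n = 34 per group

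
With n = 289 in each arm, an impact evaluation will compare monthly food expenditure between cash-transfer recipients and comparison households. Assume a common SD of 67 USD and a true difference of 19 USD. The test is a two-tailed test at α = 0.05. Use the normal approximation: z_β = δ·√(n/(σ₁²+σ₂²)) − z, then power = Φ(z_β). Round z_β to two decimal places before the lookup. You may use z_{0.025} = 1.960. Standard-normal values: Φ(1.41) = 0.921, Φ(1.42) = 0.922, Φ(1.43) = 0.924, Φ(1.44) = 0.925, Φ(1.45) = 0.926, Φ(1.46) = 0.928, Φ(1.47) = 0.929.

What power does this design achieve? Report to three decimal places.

Power ≈ 0.926

z_β = δ·√(n/(σ₁²+σ₂²)) − z_{α/2}
    = 19 · √(289/8978) − 1.960
    = 19 · 0.17942 − 1.960
    = 3.4089 − 1.960 = 1.4489 → 1.45
Power = Φ(1.45) = 0.926.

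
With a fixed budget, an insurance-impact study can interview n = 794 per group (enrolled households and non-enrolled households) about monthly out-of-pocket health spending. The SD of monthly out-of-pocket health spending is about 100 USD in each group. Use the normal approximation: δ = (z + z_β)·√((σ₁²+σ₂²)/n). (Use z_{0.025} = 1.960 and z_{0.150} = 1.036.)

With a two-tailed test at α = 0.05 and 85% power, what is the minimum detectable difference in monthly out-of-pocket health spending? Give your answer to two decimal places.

δ = (z_{α/2} + z_β) · √((σ₁²+σ₂²)/n)
  = (1.960 + 1.036) · √(20000/794)
  = 2.996 · √25.1889
  = 2.996 · 5.0189
  = 15.0365

Minimum detectable difference ≈ 15.04 USD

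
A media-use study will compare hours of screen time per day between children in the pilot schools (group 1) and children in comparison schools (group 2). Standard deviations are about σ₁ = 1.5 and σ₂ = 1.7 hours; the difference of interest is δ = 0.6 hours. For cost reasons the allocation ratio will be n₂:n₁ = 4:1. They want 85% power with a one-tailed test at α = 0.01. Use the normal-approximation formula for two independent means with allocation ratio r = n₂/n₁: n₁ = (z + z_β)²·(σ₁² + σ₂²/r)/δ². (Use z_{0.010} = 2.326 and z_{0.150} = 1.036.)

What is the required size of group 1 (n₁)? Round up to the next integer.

n₁ = 94

n₁ = (z_α + z_β)² · (σ₁² + σ₂²/r) / δ²
   = (2.326 + 1.036)² · (1.5² + 1.7²/4) / 0.6²
   = 11.3030 · (2.25 + 0.7225) / 0.36
   = 11.3030 · 2.9725 / 0.36
   = 93.33
Round up → n₁ = 94; n₂ = r·n₁ = 4 × 94 = 376.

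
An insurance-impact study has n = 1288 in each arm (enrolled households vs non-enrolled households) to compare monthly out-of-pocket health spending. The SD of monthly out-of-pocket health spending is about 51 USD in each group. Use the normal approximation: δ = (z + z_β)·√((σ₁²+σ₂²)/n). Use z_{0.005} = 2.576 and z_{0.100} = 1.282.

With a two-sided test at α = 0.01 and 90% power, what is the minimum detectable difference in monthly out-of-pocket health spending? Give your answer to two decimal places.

δ = (z_{α/2} + z_β) · √((σ₁²+σ₂²)/n)
  = (2.576 + 1.282) · √(5202/1288)
  = 3.858 · √4.0388
  = 3.858 · 2.0097
  = 7.7534

Minimum detectable difference ≈ 7.75 USD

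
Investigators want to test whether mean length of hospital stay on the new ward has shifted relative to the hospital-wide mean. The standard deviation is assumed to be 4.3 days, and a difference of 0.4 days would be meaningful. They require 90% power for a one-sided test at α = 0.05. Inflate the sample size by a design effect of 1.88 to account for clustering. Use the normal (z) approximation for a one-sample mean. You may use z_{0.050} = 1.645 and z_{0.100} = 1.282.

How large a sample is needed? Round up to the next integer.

n = 1862

n = (z_α + z_β)² · σ² / δ²
  = (1.645 + 1.282)² · 4.3² / 0.4²
  = 8.5673 · 18.49 / 0.16
  = 990.06
Design effect: 1.88 × 990.06 = 1861.32.
Round up → n = 1862.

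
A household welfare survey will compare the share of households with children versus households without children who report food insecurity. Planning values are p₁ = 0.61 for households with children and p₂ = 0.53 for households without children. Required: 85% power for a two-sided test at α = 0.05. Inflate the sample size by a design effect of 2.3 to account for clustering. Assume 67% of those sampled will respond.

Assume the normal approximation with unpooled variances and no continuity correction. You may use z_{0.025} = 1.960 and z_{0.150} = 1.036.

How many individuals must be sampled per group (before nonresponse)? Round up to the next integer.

n = 2345 per group

n = (z_{α/2} + z_β)² · [p₁(1−p₁) + p₂(1−p₂)] / (p₁ − p₂)²
  = (1.960 + 1.036)² · (0.61·0.39 + 0.53·0.47) / (0.08)²
  = (2.996)² · (0.2379 + 0.2491) / 0.0064
  = 8.9760 · 0.4870 / 0.0064
  = 683.02
Design effect: 2.3 × 683.02 = 1570.94.
Adjust for 67% response: 1570.94 / 0.67 = 2344.69.
Round up → n = 2345 per group.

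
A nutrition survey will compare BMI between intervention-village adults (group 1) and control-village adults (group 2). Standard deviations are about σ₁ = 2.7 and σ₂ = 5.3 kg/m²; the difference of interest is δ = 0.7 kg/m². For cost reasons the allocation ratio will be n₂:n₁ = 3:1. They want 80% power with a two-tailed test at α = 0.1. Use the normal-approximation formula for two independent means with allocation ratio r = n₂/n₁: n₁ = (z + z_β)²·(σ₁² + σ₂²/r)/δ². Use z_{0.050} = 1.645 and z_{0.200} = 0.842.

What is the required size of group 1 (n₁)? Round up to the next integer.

n₁ = (z_{α/2} + z_β)² · (σ₁² + σ₂²/r) / δ²
   = (1.645 + 0.842)² · (2.7² + 5.3²/3) / 0.7²
   = 6.1852 · (7.29 + 9.3633) / 0.49
   = 6.1852 · 16.6533 / 0.49
   = 210.21
Round up → n₁ = 211; n₂ = r·n₁ = 3 × 211 = 633.

n₁ = 211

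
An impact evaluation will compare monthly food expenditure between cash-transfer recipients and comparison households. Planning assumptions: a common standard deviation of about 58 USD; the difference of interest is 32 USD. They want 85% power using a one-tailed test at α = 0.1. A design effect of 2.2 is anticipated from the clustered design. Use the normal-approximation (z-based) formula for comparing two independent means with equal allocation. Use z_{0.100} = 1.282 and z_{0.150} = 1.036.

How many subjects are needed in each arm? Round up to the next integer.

n = 78 per group

n = (z_α + z_β)² · (σ₁² + σ₂²) / δ²
  = (1.282 + 1.036)² · (2·58² = 6728) / 32²
  = 5.3731 · 6728 / 1024
  = 35.30
Design effect: 2.2 × 35.30 = 77.67.
Round up → n = 78 per group.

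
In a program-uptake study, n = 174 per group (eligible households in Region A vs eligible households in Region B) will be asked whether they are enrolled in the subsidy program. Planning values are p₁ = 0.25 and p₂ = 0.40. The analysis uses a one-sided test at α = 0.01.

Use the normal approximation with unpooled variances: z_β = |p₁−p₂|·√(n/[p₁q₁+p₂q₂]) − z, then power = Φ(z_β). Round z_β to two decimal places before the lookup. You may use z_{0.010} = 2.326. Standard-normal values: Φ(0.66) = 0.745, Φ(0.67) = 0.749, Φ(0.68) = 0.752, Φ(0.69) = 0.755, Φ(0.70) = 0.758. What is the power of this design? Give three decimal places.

Power ≈ 0.758

z_β = |p₁−p₂|·√(n/[p₁q₁+p₂q₂]) − z_α
    = 0.15 · √(174/0.4275) − 2.326
    = 0.15 · 20.1747 − 2.326
    = 3.0262 − 2.326 = 0.7002 → 0.70
Power = Φ(0.70) = 0.758.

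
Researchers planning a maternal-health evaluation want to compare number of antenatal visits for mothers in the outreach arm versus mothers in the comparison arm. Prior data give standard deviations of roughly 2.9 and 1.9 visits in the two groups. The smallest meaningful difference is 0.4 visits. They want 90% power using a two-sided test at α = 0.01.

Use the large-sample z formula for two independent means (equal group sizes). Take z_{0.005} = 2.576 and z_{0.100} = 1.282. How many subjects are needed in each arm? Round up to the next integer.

n = 1119 per group

n = (z_{α/2} + z_β)² · (σ₁² + σ₂²) / δ²
  = (2.576 + 1.282)² · (2.9² + 1.9² = 12.02) / 0.4²
  = 14.8842 · 12.02 / 0.16
  = 1118.17
Round up → n = 1119 per group.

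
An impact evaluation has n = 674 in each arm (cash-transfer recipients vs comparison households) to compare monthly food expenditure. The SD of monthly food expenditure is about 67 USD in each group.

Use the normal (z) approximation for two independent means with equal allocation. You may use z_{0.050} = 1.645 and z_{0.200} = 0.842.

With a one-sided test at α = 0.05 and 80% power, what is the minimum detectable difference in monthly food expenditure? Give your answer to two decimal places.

Minimum detectable difference ≈ 9.08 USD

δ = (z_α + z_β) · √((σ₁²+σ₂²)/n)
  = (1.645 + 0.842) · √(8978/674)
  = 2.487 · √13.3205
  = 2.487 · 3.6497
  = 9.0769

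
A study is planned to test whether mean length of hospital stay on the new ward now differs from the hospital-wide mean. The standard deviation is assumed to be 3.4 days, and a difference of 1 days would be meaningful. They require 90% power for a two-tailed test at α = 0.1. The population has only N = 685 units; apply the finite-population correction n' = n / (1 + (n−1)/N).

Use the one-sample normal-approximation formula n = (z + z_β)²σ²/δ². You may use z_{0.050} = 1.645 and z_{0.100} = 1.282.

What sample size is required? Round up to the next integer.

n = 87

n = (z_{α/2} + z_β)² · σ² / δ²
  = (1.645 + 1.282)² · 3.4² / 1²
  = 8.5673 · 11.56 / 1
  = 99.04
Finite-population correction (N = 685): 99.04 / (1 + (99.04 − 1)/685) = 86.64.
Round up → n = 87.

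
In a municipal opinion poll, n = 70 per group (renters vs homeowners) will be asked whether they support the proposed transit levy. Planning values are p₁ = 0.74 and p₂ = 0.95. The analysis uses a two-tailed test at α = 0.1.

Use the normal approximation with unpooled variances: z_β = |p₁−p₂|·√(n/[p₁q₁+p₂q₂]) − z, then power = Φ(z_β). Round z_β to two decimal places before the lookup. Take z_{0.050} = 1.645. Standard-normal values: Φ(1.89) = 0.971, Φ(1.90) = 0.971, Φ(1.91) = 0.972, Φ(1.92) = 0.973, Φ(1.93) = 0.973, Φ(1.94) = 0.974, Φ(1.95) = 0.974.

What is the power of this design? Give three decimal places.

Power ≈ 0.974

z_β = |p₁−p₂|·√(n/[p₁q₁+p₂q₂]) − z_{α/2}
    = 0.21 · √(70/0.2399) − 1.645
    = 0.21 · 17.0818 − 1.645
    = 3.5872 − 1.645 = 1.9422 → 1.94
Power = Φ(1.94) = 0.974.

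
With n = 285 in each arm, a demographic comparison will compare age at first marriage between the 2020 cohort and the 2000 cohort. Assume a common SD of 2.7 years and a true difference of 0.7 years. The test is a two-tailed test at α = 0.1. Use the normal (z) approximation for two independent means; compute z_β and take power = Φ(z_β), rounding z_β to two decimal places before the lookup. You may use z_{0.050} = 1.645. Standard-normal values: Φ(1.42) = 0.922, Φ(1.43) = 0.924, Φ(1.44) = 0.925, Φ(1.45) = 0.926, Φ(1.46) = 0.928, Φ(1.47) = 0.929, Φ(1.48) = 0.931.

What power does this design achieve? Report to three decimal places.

z_β = δ·√(n/(σ₁²+σ₂²)) − z_{α/2}
    = 0.7 · √(285/14.58) − 1.645
    = 0.7 · 4.42124 − 1.645
    = 3.0949 − 1.645 = 1.4499 → 1.45
Power = Φ(1.45) = 0.926.

Power ≈ 0.926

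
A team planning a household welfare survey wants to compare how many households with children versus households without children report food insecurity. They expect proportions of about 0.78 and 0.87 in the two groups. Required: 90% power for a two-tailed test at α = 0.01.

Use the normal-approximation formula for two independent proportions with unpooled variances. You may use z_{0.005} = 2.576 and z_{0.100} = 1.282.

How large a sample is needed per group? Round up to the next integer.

n = 524 per group

n = (z_{α/2} + z_β)² · [p₁(1−p₁) + p₂(1−p₂)] / (p₁ − p₂)²
  = (2.576 + 1.282)² · (0.78·0.22 + 0.87·0.13) / (-0.09)²
  = (3.858)² · (0.1716 + 0.1131) / 0.0081
  = 14.8842 · 0.2847 / 0.0081
  = 523.15
Round up → n = 524 per group.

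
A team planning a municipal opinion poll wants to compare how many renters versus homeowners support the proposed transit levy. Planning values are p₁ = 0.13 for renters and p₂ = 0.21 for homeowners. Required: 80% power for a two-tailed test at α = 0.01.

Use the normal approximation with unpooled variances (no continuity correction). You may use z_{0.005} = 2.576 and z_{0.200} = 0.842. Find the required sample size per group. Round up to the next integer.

n = (z_{α/2} + z_β)² · [p₁(1−p₁) + p₂(1−p₂)] / (p₁ − p₂)²
  = (2.576 + 0.842)² · (0.13·0.87 + 0.21·0.79) / (-0.08)²
  = (3.418)² · (0.1131 + 0.1659) / 0.0064
  = 11.6827 · 0.2790 / 0.0064
  = 509.29
Round up → n = 510 per group.

n = 510 per group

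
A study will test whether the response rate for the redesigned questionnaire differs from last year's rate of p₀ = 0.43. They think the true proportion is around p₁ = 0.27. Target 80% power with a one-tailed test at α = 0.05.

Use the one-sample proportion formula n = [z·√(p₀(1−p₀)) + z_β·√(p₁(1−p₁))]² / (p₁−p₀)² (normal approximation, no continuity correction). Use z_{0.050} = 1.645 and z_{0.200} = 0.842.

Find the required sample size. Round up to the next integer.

n = [z_α·√(p₀q₀) + z_β·√(p₁q₁)]² / (p₁ − p₀)²
  = [1.645·√(0.43·0.57) + 0.842·√(0.27·0.73)]² / (-0.16)²
  = [1.645·0.4951 + 0.842·0.4440]² / 0.0256
  = [1.1882]² / 0.0256
  = 55.15
Round up → n = 56.

n = 56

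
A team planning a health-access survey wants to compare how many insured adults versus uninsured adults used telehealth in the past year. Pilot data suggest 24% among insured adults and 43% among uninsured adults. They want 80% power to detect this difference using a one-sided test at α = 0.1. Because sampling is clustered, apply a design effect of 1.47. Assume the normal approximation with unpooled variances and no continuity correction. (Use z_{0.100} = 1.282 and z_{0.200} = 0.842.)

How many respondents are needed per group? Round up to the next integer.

n = (z_α + z_β)² · [p₁(1−p₁) + p₂(1−p₂)] / (p₁ − p₂)²
  = (1.282 + 0.842)² · (0.24·0.76 + 0.43·0.57) / (-0.19)²
  = (2.124)² · (0.1824 + 0.2451) / 0.0361
  = 4.5114 · 0.4275 / 0.0361
  = 53.42
Design effect: 1.47 × 53.42 = 78.53.
Round up → n = 79 per group.

n = 79 per group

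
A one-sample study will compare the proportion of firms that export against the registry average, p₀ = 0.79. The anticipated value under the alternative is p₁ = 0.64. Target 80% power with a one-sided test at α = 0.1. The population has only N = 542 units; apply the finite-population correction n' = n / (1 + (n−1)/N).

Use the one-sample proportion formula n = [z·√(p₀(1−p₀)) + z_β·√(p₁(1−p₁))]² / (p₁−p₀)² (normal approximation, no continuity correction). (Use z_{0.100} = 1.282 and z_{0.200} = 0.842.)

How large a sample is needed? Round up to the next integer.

n = [z_α·√(p₀q₀) + z_β·√(p₁q₁)]² / (p₁ − p₀)²
  = [1.282·√(0.79·0.21) + 0.842·√(0.64·0.36)]² / (-0.15)²
  = [1.282·0.4073 + 0.842·0.4800]² / 0.0225
  = [0.9263]² / 0.0225
  = 38.14
Finite-population correction (N = 542): 38.14 / (1 + (38.14 − 1)/542) = 35.69.
Round up → n = 36.

n = 36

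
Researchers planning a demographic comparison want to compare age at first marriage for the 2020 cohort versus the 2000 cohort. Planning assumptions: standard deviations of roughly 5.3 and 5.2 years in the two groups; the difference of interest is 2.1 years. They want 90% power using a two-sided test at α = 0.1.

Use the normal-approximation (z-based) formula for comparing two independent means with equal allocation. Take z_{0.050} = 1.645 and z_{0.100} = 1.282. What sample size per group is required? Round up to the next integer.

n = 108 per group

n = (z_{α/2} + z_β)² · (σ₁² + σ₂²) / δ²
  = (1.645 + 1.282)² · (5.3² + 5.2² = 55.13) / 2.1²
  = 8.5673 · 55.13 / 4.41
  = 107.10
Round up → n = 108 per group.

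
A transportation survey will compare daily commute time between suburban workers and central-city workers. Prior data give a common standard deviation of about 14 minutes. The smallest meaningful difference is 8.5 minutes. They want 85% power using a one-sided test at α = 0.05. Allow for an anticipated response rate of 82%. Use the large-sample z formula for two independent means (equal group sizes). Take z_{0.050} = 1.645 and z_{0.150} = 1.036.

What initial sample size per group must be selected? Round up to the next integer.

n = (z_α + z_β)² · (σ₁² + σ₂²) / δ²
  = (1.645 + 1.036)² · (2·14² = 392) / 8.5²
  = 7.1878 · 392 / 72.25
  = 39.00
Adjust for 82% response: 39.00 / 0.82 = 47.56.
Round up → n = 48 per group.

n = 48 per group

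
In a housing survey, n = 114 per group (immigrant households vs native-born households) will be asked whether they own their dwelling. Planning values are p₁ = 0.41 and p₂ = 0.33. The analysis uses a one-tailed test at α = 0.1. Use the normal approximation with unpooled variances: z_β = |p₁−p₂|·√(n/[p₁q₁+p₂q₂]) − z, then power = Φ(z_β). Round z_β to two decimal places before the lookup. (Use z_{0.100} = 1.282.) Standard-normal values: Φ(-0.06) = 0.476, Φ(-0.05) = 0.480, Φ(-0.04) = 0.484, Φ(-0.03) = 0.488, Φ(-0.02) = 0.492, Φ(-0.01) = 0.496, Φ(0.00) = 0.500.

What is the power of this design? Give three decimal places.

z_β = |p₁−p₂|·√(n/[p₁q₁+p₂q₂]) − z_α
    = 0.08 · √(114/0.4630) − 1.282
    = 0.08 · 15.6914 − 1.282
    = 1.2553 − 1.282 = -0.0267 → -0.03
Power = Φ(-0.03) = 0.488.

Power ≈ 0.488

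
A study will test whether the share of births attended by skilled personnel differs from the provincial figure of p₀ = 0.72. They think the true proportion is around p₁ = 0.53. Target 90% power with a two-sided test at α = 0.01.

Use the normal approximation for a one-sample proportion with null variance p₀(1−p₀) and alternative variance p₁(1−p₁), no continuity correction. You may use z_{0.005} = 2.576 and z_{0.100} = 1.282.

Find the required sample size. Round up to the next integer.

n = 90

n = [z_{α/2}·√(p₀q₀) + z_β·√(p₁q₁)]² / (p₁ − p₀)²
  = [2.576·√(0.72·0.28) + 1.282·√(0.53·0.47)]² / (-0.19)²
  = [2.576·0.4490 + 1.282·0.4991]² / 0.0361
  = [1.7965]² / 0.0361
  = 89.40
Round up → n = 90.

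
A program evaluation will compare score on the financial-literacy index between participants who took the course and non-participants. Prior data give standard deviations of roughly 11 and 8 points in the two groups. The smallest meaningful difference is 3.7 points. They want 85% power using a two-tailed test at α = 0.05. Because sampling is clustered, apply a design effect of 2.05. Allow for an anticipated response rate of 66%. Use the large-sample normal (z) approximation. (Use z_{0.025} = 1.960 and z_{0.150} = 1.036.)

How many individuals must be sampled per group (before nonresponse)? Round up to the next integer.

n = (z_{α/2} + z_β)² · (σ₁² + σ₂²) / δ²
  = (1.960 + 1.036)² · (11² + 8² = 185) / 3.7²
  = 8.9760 · 185 / 13.69
  = 121.30
Design effect: 2.05 × 121.30 = 248.66.
Adjust for 66% response: 248.66 / 0.66 = 376.76.
Round up → n = 377 per group.

n = 377 per group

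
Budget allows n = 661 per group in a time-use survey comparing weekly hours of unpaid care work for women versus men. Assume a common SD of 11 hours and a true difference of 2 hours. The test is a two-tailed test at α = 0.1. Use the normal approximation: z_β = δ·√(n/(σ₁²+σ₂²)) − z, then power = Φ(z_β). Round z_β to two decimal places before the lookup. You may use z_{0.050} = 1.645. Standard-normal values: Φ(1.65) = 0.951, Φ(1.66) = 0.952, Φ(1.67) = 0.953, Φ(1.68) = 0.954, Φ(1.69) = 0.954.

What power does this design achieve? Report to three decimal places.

Power ≈ 0.952

z_β = δ·√(n/(σ₁²+σ₂²)) − z_{α/2}
    = 2 · √(661/242) − 1.645
    = 2 · 1.65270 − 1.645
    = 3.3054 − 1.645 = 1.6604 → 1.66
Power = Φ(1.66) = 0.952.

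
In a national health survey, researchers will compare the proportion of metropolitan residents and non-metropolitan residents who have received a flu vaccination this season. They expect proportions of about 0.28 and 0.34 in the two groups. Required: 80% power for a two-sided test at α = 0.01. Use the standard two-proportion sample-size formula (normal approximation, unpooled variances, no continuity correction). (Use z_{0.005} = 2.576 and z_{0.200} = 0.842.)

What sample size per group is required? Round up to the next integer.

n = 1383 per group

n = (z_{α/2} + z_β)² · [p₁(1−p₁) + p₂(1−p₂)] / (p₁ − p₂)²
  = (2.576 + 0.842)² · (0.28·0.72 + 0.34·0.66) / (-0.06)²
  = (3.418)² · (0.2016 + 0.2244) / 0.0036
  = 11.6827 · 0.4260 / 0.0036
  = 1382.46
Round up → n = 1383 per group.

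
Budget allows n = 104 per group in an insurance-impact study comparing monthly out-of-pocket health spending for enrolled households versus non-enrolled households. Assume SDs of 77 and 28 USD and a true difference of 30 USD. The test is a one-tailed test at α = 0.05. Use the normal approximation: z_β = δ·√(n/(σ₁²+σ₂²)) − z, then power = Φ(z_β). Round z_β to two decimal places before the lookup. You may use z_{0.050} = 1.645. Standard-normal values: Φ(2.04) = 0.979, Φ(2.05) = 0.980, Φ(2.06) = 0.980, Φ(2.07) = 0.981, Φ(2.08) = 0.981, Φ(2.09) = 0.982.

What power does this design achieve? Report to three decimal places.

z_β = δ·√(n/(σ₁²+σ₂²)) − z_α
    = 30 · √(104/6713) − 1.645
    = 30 · 0.12447 − 1.645
    = 3.7340 − 1.645 = 2.0890 → 2.09
Power = Φ(2.09) = 0.982.

Power ≈ 0.982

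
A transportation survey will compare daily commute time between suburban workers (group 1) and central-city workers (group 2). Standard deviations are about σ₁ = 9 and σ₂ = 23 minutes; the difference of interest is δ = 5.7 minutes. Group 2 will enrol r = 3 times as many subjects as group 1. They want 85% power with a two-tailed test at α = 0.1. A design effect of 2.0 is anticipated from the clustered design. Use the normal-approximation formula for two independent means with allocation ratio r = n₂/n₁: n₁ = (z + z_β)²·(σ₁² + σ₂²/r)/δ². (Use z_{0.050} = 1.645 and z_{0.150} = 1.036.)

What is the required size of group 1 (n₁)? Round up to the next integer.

n₁ = 114

n₁ = (z_{α/2} + z_β)² · (σ₁² + σ₂²/r) / δ²
   = (1.645 + 1.036)² · (9² + 23²/3) / 5.7²
   = 7.1878 · (81 + 176.3333) / 32.49
   = 7.1878 · 257.3333 / 32.49
   = 56.93
Design effect: 2.0 × 56.93 = 113.86.
Round up → n₁ = 114; n₂ = r·n₁ = 3 × 114 = 342.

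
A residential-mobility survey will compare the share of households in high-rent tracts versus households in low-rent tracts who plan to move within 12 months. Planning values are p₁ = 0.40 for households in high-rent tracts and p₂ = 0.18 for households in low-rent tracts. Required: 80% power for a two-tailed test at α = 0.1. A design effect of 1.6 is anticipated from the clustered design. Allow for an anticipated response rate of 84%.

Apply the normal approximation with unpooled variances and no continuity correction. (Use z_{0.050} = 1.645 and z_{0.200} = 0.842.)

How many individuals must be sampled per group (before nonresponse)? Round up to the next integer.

n = 95 per group

n = (z_{α/2} + z_β)² · [p₁(1−p₁) + p₂(1−p₂)] / (p₁ − p₂)²
  = (1.645 + 0.842)² · (0.40·0.60 + 0.18·0.82) / (0.22)²
  = (2.487)² · (0.2400 + 0.1476) / 0.0484
  = 6.1852 · 0.3876 / 0.0484
  = 49.53
Design effect: 1.6 × 49.53 = 79.25.
Adjust for 84% response: 79.25 / 0.84 = 94.35.
Round up → n = 95 per group.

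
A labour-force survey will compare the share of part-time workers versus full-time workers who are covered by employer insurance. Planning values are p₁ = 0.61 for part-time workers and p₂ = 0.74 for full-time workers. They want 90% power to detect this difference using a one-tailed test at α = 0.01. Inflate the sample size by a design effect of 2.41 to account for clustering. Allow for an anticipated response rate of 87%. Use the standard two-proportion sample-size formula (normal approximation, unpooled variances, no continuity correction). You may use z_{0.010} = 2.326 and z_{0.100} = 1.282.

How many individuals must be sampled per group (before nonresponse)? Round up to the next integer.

n = (z_α + z_β)² · [p₁(1−p₁) + p₂(1−p₂)] / (p₁ − p₂)²
  = (2.326 + 1.282)² · (0.61·0.39 + 0.74·0.26) / (-0.13)²
  = (3.608)² · (0.2379 + 0.1924) / 0.0169
  = 13.0177 · 0.4303 / 0.0169
  = 331.45
Design effect: 2.41 × 331.45 = 798.79.
Adjust for 87% response: 798.79 / 0.87 = 918.15.
Round up → n = 919 per group.

n = 919 per group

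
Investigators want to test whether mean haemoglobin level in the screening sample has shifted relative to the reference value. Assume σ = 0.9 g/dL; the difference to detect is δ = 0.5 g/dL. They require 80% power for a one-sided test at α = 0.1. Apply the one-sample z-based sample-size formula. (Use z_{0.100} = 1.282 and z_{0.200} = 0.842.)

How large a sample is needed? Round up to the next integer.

n = 15

n = (z_α + z_β)² · σ² / δ²
  = (1.282 + 0.842)² · 0.9² / 0.5²
  = 4.5114 · 0.81 / 0.25
  = 14.62
Round up → n = 15.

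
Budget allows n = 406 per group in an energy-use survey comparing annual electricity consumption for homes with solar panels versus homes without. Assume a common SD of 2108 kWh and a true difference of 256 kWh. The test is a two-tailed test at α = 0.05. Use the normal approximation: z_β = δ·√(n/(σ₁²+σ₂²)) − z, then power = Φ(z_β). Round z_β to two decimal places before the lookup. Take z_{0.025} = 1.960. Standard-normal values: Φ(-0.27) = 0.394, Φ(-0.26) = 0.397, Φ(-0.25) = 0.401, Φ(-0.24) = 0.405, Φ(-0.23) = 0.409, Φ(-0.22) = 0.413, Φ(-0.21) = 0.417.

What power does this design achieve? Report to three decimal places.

Power ≈ 0.409

z_β = δ·√(n/(σ₁²+σ₂²)) − z_{α/2}
    = 256 · √(406/8887328) − 1.960
    = 256 · 0.00676 − 1.960
    = 1.7303 − 1.960 = -0.2297 → -0.23
Power = Φ(-0.23) = 0.409.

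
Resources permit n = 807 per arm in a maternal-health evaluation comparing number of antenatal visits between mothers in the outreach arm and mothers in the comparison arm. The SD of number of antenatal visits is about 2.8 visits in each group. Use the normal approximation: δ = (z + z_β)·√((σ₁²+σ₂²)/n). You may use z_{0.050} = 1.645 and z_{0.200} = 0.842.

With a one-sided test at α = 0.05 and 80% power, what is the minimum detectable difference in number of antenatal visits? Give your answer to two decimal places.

δ = (z_α + z_β) · √((σ₁²+σ₂²)/n)
  = (1.645 + 0.842) · √(15.68/807)
  = 2.487 · √0.01943
  = 2.487 · 0.1394
  = 0.3467

Minimum detectable difference ≈ 0.35 visits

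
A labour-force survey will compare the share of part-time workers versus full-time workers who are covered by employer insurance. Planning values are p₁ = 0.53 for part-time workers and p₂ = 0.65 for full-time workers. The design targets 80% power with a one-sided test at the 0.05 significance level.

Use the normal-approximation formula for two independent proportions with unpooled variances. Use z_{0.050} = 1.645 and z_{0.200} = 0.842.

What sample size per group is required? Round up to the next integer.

n = 205 per group

n = (z_α + z_β)² · [p₁(1−p₁) + p₂(1−p₂)] / (p₁ − p₂)²
  = (1.645 + 0.842)² · (0.53·0.47 + 0.65·0.35) / (-0.12)²
  = (2.487)² · (0.2491 + 0.2275) / 0.0144
  = 6.1852 · 0.4766 / 0.0144
  = 204.71
Round up → n = 205 per group.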